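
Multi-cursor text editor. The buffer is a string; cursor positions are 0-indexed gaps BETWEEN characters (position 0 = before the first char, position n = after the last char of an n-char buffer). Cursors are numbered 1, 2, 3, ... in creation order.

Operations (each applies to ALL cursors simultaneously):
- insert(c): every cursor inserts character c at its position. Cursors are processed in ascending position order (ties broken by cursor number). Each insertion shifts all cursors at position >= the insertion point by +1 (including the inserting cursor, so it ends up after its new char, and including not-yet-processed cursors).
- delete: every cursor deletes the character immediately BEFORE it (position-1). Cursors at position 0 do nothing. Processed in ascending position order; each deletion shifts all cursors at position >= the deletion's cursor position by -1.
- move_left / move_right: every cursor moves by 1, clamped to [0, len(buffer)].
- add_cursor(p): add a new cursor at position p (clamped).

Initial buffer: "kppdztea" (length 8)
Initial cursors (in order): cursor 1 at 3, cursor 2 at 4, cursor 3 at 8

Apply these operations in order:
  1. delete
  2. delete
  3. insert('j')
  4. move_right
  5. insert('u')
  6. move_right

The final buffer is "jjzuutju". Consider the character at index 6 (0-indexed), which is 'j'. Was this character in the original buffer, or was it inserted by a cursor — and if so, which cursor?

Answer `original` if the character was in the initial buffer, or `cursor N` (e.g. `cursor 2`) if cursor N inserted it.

After op 1 (delete): buffer="kpzte" (len 5), cursors c1@2 c2@2 c3@5, authorship .....
After op 2 (delete): buffer="zt" (len 2), cursors c1@0 c2@0 c3@2, authorship ..
After op 3 (insert('j')): buffer="jjztj" (len 5), cursors c1@2 c2@2 c3@5, authorship 12..3
After op 4 (move_right): buffer="jjztj" (len 5), cursors c1@3 c2@3 c3@5, authorship 12..3
After op 5 (insert('u')): buffer="jjzuutju" (len 8), cursors c1@5 c2@5 c3@8, authorship 12.12.33
After op 6 (move_right): buffer="jjzuutju" (len 8), cursors c1@6 c2@6 c3@8, authorship 12.12.33
Authorship (.=original, N=cursor N): 1 2 . 1 2 . 3 3
Index 6: author = 3

Answer: cursor 3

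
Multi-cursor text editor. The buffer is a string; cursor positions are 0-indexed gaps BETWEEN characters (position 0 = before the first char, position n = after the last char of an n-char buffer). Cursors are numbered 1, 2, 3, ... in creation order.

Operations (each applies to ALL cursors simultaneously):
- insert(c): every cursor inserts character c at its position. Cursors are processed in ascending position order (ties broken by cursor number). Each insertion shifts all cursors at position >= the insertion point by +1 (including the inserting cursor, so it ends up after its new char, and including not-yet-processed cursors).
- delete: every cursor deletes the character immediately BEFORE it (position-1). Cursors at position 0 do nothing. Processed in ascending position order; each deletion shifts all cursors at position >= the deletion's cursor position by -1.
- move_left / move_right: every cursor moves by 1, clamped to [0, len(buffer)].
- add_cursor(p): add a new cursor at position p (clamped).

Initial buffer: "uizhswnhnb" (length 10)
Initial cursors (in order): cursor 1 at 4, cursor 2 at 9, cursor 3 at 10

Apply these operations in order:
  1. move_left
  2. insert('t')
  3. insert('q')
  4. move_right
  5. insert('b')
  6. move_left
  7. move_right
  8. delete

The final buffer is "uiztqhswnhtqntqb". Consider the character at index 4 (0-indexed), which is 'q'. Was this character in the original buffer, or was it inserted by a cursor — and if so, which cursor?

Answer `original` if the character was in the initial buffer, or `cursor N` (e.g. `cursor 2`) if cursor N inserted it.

After op 1 (move_left): buffer="uizhswnhnb" (len 10), cursors c1@3 c2@8 c3@9, authorship ..........
After op 2 (insert('t')): buffer="uizthswnhtntb" (len 13), cursors c1@4 c2@10 c3@12, authorship ...1.....2.3.
After op 3 (insert('q')): buffer="uiztqhswnhtqntqb" (len 16), cursors c1@5 c2@12 c3@15, authorship ...11.....22.33.
After op 4 (move_right): buffer="uiztqhswnhtqntqb" (len 16), cursors c1@6 c2@13 c3@16, authorship ...11.....22.33.
After op 5 (insert('b')): buffer="uiztqhbswnhtqnbtqbb" (len 19), cursors c1@7 c2@15 c3@19, authorship ...11.1....22.233.3
After op 6 (move_left): buffer="uiztqhbswnhtqnbtqbb" (len 19), cursors c1@6 c2@14 c3@18, authorship ...11.1....22.233.3
After op 7 (move_right): buffer="uiztqhbswnhtqnbtqbb" (len 19), cursors c1@7 c2@15 c3@19, authorship ...11.1....22.233.3
After op 8 (delete): buffer="uiztqhswnhtqntqb" (len 16), cursors c1@6 c2@13 c3@16, authorship ...11.....22.33.
Authorship (.=original, N=cursor N): . . . 1 1 . . . . . 2 2 . 3 3 .
Index 4: author = 1

Answer: cursor 1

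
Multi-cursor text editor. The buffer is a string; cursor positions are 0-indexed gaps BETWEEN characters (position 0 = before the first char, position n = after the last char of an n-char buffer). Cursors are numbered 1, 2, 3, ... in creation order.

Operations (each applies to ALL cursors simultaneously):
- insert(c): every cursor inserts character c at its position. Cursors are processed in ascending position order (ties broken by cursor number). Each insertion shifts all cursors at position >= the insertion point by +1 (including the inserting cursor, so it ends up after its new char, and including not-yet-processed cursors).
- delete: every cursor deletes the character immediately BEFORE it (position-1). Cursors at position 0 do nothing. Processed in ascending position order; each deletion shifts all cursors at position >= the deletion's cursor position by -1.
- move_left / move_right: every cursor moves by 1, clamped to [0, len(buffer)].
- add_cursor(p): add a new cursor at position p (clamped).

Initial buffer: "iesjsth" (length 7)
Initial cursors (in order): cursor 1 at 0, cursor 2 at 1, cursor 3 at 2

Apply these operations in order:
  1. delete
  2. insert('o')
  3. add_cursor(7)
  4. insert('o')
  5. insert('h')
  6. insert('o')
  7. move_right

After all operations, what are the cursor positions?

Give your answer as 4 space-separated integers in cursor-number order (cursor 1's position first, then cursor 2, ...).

Answer: 13 13 13 20

Derivation:
After op 1 (delete): buffer="sjsth" (len 5), cursors c1@0 c2@0 c3@0, authorship .....
After op 2 (insert('o')): buffer="ooosjsth" (len 8), cursors c1@3 c2@3 c3@3, authorship 123.....
After op 3 (add_cursor(7)): buffer="ooosjsth" (len 8), cursors c1@3 c2@3 c3@3 c4@7, authorship 123.....
After op 4 (insert('o')): buffer="oooooosjstoh" (len 12), cursors c1@6 c2@6 c3@6 c4@11, authorship 123123....4.
After op 5 (insert('h')): buffer="oooooohhhsjstohh" (len 16), cursors c1@9 c2@9 c3@9 c4@15, authorship 123123123....44.
After op 6 (insert('o')): buffer="oooooohhhooosjstohoh" (len 20), cursors c1@12 c2@12 c3@12 c4@19, authorship 123123123123....444.
After op 7 (move_right): buffer="oooooohhhooosjstohoh" (len 20), cursors c1@13 c2@13 c3@13 c4@20, authorship 123123123123....444.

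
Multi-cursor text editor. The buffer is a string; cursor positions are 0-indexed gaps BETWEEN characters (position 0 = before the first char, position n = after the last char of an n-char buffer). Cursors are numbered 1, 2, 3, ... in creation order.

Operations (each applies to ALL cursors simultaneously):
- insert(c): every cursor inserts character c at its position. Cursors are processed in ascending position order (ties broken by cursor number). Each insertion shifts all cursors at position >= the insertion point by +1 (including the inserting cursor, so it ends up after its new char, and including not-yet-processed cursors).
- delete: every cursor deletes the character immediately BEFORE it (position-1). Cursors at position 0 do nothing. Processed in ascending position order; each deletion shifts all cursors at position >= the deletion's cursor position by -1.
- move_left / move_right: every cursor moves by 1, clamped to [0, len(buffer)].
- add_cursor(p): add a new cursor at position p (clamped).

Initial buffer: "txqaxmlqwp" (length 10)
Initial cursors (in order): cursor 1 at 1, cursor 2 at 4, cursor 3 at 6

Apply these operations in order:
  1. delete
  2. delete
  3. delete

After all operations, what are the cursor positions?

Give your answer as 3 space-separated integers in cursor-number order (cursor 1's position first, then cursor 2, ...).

After op 1 (delete): buffer="xqxlqwp" (len 7), cursors c1@0 c2@2 c3@3, authorship .......
After op 2 (delete): buffer="xlqwp" (len 5), cursors c1@0 c2@1 c3@1, authorship .....
After op 3 (delete): buffer="lqwp" (len 4), cursors c1@0 c2@0 c3@0, authorship ....

Answer: 0 0 0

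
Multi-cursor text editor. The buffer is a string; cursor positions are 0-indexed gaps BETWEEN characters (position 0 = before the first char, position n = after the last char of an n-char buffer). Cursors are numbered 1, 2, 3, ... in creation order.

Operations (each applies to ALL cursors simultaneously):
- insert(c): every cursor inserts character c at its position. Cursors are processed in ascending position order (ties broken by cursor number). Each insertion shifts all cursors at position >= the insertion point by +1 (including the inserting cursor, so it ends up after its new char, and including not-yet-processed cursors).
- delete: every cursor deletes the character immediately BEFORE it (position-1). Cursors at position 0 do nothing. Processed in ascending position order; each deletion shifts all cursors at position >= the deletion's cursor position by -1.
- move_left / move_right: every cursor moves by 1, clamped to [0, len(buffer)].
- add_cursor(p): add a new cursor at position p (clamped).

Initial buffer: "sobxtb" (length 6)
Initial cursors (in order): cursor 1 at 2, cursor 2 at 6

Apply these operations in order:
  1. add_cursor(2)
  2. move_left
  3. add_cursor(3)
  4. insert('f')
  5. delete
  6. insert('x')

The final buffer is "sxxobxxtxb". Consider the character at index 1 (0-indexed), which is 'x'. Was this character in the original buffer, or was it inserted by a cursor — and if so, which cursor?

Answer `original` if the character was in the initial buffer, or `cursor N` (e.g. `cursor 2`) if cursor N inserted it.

Answer: cursor 1

Derivation:
After op 1 (add_cursor(2)): buffer="sobxtb" (len 6), cursors c1@2 c3@2 c2@6, authorship ......
After op 2 (move_left): buffer="sobxtb" (len 6), cursors c1@1 c3@1 c2@5, authorship ......
After op 3 (add_cursor(3)): buffer="sobxtb" (len 6), cursors c1@1 c3@1 c4@3 c2@5, authorship ......
After op 4 (insert('f')): buffer="sffobfxtfb" (len 10), cursors c1@3 c3@3 c4@6 c2@9, authorship .13..4..2.
After op 5 (delete): buffer="sobxtb" (len 6), cursors c1@1 c3@1 c4@3 c2@5, authorship ......
After op 6 (insert('x')): buffer="sxxobxxtxb" (len 10), cursors c1@3 c3@3 c4@6 c2@9, authorship .13..4..2.
Authorship (.=original, N=cursor N): . 1 3 . . 4 . . 2 .
Index 1: author = 1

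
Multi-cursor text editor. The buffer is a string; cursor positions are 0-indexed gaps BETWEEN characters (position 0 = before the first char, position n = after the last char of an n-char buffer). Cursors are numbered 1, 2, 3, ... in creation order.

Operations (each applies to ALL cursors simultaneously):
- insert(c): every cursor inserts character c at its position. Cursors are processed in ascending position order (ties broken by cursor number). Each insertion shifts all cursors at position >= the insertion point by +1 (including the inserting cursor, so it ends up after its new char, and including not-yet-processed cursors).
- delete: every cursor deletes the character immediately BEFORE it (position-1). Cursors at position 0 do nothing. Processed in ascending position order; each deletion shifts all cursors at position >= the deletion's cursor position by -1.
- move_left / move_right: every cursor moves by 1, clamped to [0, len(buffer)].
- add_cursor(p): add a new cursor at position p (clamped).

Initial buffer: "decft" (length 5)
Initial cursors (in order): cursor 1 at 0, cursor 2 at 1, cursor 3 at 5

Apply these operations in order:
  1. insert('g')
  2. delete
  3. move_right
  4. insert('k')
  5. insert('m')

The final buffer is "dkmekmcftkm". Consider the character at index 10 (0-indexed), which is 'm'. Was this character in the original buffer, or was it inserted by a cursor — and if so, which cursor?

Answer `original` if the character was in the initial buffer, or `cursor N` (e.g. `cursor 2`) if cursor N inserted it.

Answer: cursor 3

Derivation:
After op 1 (insert('g')): buffer="gdgecftg" (len 8), cursors c1@1 c2@3 c3@8, authorship 1.2....3
After op 2 (delete): buffer="decft" (len 5), cursors c1@0 c2@1 c3@5, authorship .....
After op 3 (move_right): buffer="decft" (len 5), cursors c1@1 c2@2 c3@5, authorship .....
After op 4 (insert('k')): buffer="dkekcftk" (len 8), cursors c1@2 c2@4 c3@8, authorship .1.2...3
After op 5 (insert('m')): buffer="dkmekmcftkm" (len 11), cursors c1@3 c2@6 c3@11, authorship .11.22...33
Authorship (.=original, N=cursor N): . 1 1 . 2 2 . . . 3 3
Index 10: author = 3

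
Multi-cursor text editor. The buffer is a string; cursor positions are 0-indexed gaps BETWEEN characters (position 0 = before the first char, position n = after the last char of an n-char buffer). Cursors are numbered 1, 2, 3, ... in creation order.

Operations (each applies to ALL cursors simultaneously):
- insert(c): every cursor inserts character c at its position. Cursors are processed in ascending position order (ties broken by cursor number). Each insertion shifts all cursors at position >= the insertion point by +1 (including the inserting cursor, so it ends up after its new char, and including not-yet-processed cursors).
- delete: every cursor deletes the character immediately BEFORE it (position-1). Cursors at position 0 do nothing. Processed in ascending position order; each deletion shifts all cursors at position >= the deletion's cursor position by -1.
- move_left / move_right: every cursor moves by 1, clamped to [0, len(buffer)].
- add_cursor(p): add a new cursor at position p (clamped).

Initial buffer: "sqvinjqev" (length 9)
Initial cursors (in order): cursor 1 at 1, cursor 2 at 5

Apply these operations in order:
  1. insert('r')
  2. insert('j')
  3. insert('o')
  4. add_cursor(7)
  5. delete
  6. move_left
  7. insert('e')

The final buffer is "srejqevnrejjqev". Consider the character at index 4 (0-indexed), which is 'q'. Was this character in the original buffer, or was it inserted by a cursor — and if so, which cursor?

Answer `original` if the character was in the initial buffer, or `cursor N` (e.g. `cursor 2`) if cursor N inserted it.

Answer: original

Derivation:
After op 1 (insert('r')): buffer="srqvinrjqev" (len 11), cursors c1@2 c2@7, authorship .1....2....
After op 2 (insert('j')): buffer="srjqvinrjjqev" (len 13), cursors c1@3 c2@9, authorship .11....22....
After op 3 (insert('o')): buffer="srjoqvinrjojqev" (len 15), cursors c1@4 c2@11, authorship .111....222....
After op 4 (add_cursor(7)): buffer="srjoqvinrjojqev" (len 15), cursors c1@4 c3@7 c2@11, authorship .111....222....
After op 5 (delete): buffer="srjqvnrjjqev" (len 12), cursors c1@3 c3@5 c2@8, authorship .11...22....
After op 6 (move_left): buffer="srjqvnrjjqev" (len 12), cursors c1@2 c3@4 c2@7, authorship .11...22....
After op 7 (insert('e')): buffer="srejqevnrejjqev" (len 15), cursors c1@3 c3@6 c2@10, authorship .111.3..222....
Authorship (.=original, N=cursor N): . 1 1 1 . 3 . . 2 2 2 . . . .
Index 4: author = original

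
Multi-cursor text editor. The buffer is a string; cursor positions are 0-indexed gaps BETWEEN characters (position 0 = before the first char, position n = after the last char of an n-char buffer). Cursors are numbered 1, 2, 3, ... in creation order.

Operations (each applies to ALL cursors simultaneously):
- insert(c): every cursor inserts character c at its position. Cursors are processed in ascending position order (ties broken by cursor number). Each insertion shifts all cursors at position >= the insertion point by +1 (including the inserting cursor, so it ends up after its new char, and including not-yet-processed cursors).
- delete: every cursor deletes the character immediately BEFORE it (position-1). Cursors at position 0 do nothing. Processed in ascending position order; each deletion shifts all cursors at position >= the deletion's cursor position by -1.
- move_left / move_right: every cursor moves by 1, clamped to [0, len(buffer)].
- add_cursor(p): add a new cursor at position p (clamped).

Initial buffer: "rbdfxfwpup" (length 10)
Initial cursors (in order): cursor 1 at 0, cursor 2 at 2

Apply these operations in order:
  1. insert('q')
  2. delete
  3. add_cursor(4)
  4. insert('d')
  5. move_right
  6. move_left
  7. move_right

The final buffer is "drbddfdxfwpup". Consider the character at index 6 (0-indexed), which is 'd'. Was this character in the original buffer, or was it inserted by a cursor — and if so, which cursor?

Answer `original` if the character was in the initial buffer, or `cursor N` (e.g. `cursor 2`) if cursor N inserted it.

After op 1 (insert('q')): buffer="qrbqdfxfwpup" (len 12), cursors c1@1 c2@4, authorship 1..2........
After op 2 (delete): buffer="rbdfxfwpup" (len 10), cursors c1@0 c2@2, authorship ..........
After op 3 (add_cursor(4)): buffer="rbdfxfwpup" (len 10), cursors c1@0 c2@2 c3@4, authorship ..........
After op 4 (insert('d')): buffer="drbddfdxfwpup" (len 13), cursors c1@1 c2@4 c3@7, authorship 1..2..3......
After op 5 (move_right): buffer="drbddfdxfwpup" (len 13), cursors c1@2 c2@5 c3@8, authorship 1..2..3......
After op 6 (move_left): buffer="drbddfdxfwpup" (len 13), cursors c1@1 c2@4 c3@7, authorship 1..2..3......
After op 7 (move_right): buffer="drbddfdxfwpup" (len 13), cursors c1@2 c2@5 c3@8, authorship 1..2..3......
Authorship (.=original, N=cursor N): 1 . . 2 . . 3 . . . . . .
Index 6: author = 3

Answer: cursor 3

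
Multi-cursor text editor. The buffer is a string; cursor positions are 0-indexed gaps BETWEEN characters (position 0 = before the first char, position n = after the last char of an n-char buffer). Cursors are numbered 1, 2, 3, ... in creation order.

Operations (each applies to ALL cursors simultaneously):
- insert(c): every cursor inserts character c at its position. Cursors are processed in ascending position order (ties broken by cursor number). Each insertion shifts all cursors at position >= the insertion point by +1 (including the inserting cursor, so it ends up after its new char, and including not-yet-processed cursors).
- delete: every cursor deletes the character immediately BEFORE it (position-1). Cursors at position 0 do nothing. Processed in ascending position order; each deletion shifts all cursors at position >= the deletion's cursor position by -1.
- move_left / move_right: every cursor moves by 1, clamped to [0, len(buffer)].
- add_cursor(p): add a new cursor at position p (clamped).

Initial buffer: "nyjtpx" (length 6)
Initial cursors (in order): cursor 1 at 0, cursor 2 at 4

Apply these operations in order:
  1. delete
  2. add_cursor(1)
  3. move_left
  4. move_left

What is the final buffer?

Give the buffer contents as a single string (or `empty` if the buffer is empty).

After op 1 (delete): buffer="nyjpx" (len 5), cursors c1@0 c2@3, authorship .....
After op 2 (add_cursor(1)): buffer="nyjpx" (len 5), cursors c1@0 c3@1 c2@3, authorship .....
After op 3 (move_left): buffer="nyjpx" (len 5), cursors c1@0 c3@0 c2@2, authorship .....
After op 4 (move_left): buffer="nyjpx" (len 5), cursors c1@0 c3@0 c2@1, authorship .....

Answer: nyjpx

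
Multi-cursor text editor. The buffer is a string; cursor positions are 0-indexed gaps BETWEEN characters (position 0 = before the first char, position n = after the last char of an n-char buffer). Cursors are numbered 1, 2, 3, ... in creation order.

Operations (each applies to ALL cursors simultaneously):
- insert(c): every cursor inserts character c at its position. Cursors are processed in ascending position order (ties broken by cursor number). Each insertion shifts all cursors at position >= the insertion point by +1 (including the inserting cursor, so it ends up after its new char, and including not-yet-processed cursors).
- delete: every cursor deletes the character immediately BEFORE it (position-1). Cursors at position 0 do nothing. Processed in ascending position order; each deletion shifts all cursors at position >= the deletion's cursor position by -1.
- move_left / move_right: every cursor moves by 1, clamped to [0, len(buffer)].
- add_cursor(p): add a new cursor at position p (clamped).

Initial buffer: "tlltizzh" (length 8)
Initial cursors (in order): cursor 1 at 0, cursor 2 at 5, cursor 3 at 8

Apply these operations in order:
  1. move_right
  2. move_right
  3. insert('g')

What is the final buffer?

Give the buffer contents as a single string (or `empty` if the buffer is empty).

After op 1 (move_right): buffer="tlltizzh" (len 8), cursors c1@1 c2@6 c3@8, authorship ........
After op 2 (move_right): buffer="tlltizzh" (len 8), cursors c1@2 c2@7 c3@8, authorship ........
After op 3 (insert('g')): buffer="tlgltizzghg" (len 11), cursors c1@3 c2@9 c3@11, authorship ..1.....2.3

Answer: tlgltizzghg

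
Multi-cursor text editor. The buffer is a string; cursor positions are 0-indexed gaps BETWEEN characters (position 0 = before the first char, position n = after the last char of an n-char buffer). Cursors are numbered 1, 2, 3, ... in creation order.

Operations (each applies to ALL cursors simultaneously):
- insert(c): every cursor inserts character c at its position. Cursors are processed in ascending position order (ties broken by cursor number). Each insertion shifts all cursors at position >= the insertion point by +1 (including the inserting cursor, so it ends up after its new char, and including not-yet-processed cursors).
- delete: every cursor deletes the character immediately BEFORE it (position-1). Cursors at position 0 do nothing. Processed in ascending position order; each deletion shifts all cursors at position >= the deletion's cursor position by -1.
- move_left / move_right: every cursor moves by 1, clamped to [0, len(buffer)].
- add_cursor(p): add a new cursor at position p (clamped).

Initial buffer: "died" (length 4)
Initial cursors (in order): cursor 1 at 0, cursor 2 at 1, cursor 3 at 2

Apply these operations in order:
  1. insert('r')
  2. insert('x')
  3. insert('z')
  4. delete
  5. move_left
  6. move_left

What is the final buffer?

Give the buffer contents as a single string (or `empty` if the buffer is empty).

Answer: rxdrxirxed

Derivation:
After op 1 (insert('r')): buffer="rdrired" (len 7), cursors c1@1 c2@3 c3@5, authorship 1.2.3..
After op 2 (insert('x')): buffer="rxdrxirxed" (len 10), cursors c1@2 c2@5 c3@8, authorship 11.22.33..
After op 3 (insert('z')): buffer="rxzdrxzirxzed" (len 13), cursors c1@3 c2@7 c3@11, authorship 111.222.333..
After op 4 (delete): buffer="rxdrxirxed" (len 10), cursors c1@2 c2@5 c3@8, authorship 11.22.33..
After op 5 (move_left): buffer="rxdrxirxed" (len 10), cursors c1@1 c2@4 c3@7, authorship 11.22.33..
After op 6 (move_left): buffer="rxdrxirxed" (len 10), cursors c1@0 c2@3 c3@6, authorship 11.22.33..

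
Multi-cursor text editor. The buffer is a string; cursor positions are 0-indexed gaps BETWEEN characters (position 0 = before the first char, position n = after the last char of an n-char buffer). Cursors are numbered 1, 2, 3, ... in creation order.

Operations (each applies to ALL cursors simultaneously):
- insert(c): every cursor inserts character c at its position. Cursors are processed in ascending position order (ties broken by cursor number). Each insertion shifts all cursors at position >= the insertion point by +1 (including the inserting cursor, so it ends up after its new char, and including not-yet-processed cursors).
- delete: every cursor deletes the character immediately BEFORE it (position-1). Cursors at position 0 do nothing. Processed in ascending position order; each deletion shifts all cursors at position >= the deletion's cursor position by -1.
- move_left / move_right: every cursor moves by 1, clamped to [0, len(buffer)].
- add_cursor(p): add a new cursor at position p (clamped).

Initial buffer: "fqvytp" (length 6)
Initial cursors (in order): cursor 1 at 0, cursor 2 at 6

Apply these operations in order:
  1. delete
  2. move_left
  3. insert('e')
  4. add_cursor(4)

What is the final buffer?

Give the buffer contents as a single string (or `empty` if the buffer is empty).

Answer: efqvyet

Derivation:
After op 1 (delete): buffer="fqvyt" (len 5), cursors c1@0 c2@5, authorship .....
After op 2 (move_left): buffer="fqvyt" (len 5), cursors c1@0 c2@4, authorship .....
After op 3 (insert('e')): buffer="efqvyet" (len 7), cursors c1@1 c2@6, authorship 1....2.
After op 4 (add_cursor(4)): buffer="efqvyet" (len 7), cursors c1@1 c3@4 c2@6, authorship 1....2.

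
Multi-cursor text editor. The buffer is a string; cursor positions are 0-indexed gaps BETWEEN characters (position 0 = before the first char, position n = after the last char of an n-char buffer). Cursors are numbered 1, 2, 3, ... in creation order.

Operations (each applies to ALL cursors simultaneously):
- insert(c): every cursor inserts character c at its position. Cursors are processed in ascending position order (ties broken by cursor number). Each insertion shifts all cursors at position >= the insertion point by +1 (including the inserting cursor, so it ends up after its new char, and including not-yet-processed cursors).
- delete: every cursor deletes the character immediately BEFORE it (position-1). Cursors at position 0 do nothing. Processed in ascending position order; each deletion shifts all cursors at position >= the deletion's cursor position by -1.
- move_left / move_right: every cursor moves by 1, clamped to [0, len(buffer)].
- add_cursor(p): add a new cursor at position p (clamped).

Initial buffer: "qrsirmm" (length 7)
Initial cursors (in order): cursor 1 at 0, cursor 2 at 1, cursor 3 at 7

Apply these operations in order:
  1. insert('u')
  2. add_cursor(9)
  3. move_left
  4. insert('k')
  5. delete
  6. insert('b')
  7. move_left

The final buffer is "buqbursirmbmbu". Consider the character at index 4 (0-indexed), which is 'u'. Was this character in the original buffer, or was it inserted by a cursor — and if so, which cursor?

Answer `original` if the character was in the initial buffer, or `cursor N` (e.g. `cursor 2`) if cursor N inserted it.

Answer: cursor 2

Derivation:
After op 1 (insert('u')): buffer="uqursirmmu" (len 10), cursors c1@1 c2@3 c3@10, authorship 1.2......3
After op 2 (add_cursor(9)): buffer="uqursirmmu" (len 10), cursors c1@1 c2@3 c4@9 c3@10, authorship 1.2......3
After op 3 (move_left): buffer="uqursirmmu" (len 10), cursors c1@0 c2@2 c4@8 c3@9, authorship 1.2......3
After op 4 (insert('k')): buffer="kuqkursirmkmku" (len 14), cursors c1@1 c2@4 c4@11 c3@13, authorship 11.22.....4.33
After op 5 (delete): buffer="uqursirmmu" (len 10), cursors c1@0 c2@2 c4@8 c3@9, authorship 1.2......3
After op 6 (insert('b')): buffer="buqbursirmbmbu" (len 14), cursors c1@1 c2@4 c4@11 c3@13, authorship 11.22.....4.33
After op 7 (move_left): buffer="buqbursirmbmbu" (len 14), cursors c1@0 c2@3 c4@10 c3@12, authorship 11.22.....4.33
Authorship (.=original, N=cursor N): 1 1 . 2 2 . . . . . 4 . 3 3
Index 4: author = 2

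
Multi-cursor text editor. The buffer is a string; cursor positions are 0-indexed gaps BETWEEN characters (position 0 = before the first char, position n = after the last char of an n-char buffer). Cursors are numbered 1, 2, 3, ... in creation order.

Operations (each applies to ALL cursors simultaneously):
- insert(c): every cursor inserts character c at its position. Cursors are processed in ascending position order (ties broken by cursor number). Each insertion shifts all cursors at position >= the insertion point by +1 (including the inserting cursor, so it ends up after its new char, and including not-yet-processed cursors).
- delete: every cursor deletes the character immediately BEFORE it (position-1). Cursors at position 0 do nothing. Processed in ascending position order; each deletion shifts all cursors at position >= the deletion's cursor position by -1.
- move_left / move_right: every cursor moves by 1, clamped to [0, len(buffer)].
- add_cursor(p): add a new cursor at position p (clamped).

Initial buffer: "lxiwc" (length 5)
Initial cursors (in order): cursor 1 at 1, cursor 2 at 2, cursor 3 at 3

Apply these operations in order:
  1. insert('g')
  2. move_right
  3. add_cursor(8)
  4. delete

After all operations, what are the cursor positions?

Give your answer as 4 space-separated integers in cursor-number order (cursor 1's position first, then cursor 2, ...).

Answer: 2 3 4 4

Derivation:
After op 1 (insert('g')): buffer="lgxgigwc" (len 8), cursors c1@2 c2@4 c3@6, authorship .1.2.3..
After op 2 (move_right): buffer="lgxgigwc" (len 8), cursors c1@3 c2@5 c3@7, authorship .1.2.3..
After op 3 (add_cursor(8)): buffer="lgxgigwc" (len 8), cursors c1@3 c2@5 c3@7 c4@8, authorship .1.2.3..
After op 4 (delete): buffer="lggg" (len 4), cursors c1@2 c2@3 c3@4 c4@4, authorship .123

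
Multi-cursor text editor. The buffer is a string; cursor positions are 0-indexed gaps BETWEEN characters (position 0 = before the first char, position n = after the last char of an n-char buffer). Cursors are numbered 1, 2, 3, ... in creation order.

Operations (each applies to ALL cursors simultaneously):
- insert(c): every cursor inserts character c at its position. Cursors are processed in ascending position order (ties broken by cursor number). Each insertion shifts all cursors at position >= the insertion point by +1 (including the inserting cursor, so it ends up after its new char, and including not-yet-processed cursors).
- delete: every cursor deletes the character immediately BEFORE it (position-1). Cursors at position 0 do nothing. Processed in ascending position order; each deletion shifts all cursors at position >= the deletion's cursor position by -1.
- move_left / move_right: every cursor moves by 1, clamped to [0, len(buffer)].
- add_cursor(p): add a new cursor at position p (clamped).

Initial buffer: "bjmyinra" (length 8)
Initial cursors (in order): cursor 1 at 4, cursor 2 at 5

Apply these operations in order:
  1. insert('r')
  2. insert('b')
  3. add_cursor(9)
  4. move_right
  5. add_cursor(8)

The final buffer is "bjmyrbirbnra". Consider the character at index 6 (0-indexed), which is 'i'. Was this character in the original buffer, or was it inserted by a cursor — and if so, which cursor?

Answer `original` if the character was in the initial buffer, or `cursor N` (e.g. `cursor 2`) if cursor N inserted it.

Answer: original

Derivation:
After op 1 (insert('r')): buffer="bjmyrirnra" (len 10), cursors c1@5 c2@7, authorship ....1.2...
After op 2 (insert('b')): buffer="bjmyrbirbnra" (len 12), cursors c1@6 c2@9, authorship ....11.22...
After op 3 (add_cursor(9)): buffer="bjmyrbirbnra" (len 12), cursors c1@6 c2@9 c3@9, authorship ....11.22...
After op 4 (move_right): buffer="bjmyrbirbnra" (len 12), cursors c1@7 c2@10 c3@10, authorship ....11.22...
After op 5 (add_cursor(8)): buffer="bjmyrbirbnra" (len 12), cursors c1@7 c4@8 c2@10 c3@10, authorship ....11.22...
Authorship (.=original, N=cursor N): . . . . 1 1 . 2 2 . . .
Index 6: author = original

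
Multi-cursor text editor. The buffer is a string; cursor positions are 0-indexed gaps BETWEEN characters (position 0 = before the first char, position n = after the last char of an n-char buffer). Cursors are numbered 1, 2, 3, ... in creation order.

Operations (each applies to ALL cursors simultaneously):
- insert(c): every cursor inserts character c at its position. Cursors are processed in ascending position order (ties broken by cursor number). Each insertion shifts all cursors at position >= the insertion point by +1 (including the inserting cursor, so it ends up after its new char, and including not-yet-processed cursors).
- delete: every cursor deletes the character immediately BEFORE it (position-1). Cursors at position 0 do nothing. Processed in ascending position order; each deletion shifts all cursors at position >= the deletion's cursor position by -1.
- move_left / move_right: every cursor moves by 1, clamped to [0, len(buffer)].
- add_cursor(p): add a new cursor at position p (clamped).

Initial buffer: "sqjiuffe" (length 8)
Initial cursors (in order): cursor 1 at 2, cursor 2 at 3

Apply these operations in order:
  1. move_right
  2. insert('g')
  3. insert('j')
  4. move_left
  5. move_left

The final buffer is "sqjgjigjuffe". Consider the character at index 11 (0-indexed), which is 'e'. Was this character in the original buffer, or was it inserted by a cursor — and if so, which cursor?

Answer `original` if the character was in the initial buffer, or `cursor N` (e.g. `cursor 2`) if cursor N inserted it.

Answer: original

Derivation:
After op 1 (move_right): buffer="sqjiuffe" (len 8), cursors c1@3 c2@4, authorship ........
After op 2 (insert('g')): buffer="sqjgiguffe" (len 10), cursors c1@4 c2@6, authorship ...1.2....
After op 3 (insert('j')): buffer="sqjgjigjuffe" (len 12), cursors c1@5 c2@8, authorship ...11.22....
After op 4 (move_left): buffer="sqjgjigjuffe" (len 12), cursors c1@4 c2@7, authorship ...11.22....
After op 5 (move_left): buffer="sqjgjigjuffe" (len 12), cursors c1@3 c2@6, authorship ...11.22....
Authorship (.=original, N=cursor N): . . . 1 1 . 2 2 . . . .
Index 11: author = original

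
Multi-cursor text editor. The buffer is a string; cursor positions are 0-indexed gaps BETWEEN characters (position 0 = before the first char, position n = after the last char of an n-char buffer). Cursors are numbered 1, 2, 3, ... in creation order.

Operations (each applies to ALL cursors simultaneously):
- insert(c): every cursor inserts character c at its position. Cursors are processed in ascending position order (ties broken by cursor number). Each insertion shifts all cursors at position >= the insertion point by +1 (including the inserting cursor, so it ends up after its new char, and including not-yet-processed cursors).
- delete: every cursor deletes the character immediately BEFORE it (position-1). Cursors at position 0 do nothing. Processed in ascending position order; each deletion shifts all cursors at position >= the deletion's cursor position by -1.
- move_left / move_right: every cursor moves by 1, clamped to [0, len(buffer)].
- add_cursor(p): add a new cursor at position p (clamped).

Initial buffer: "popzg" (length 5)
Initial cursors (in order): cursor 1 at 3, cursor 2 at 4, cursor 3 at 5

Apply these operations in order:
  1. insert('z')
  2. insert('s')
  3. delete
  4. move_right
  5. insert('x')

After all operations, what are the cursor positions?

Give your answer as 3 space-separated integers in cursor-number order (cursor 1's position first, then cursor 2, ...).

After op 1 (insert('z')): buffer="popzzzgz" (len 8), cursors c1@4 c2@6 c3@8, authorship ...1.2.3
After op 2 (insert('s')): buffer="popzszzsgzs" (len 11), cursors c1@5 c2@8 c3@11, authorship ...11.22.33
After op 3 (delete): buffer="popzzzgz" (len 8), cursors c1@4 c2@6 c3@8, authorship ...1.2.3
After op 4 (move_right): buffer="popzzzgz" (len 8), cursors c1@5 c2@7 c3@8, authorship ...1.2.3
After op 5 (insert('x')): buffer="popzzxzgxzx" (len 11), cursors c1@6 c2@9 c3@11, authorship ...1.12.233

Answer: 6 9 11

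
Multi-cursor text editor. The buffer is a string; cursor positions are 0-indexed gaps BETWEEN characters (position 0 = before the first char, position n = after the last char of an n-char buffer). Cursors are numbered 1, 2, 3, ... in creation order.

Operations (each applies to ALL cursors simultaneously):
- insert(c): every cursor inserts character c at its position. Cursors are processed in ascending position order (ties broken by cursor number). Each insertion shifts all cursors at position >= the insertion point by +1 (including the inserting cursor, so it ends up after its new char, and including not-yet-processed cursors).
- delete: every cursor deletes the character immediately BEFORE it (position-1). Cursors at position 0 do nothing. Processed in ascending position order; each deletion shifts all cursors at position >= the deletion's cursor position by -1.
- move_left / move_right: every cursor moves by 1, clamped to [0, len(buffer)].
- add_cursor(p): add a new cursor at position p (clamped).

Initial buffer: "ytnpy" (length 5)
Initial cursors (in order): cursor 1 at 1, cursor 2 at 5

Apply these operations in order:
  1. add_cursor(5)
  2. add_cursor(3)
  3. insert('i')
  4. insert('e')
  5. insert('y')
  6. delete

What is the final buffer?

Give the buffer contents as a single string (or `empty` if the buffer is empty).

After op 1 (add_cursor(5)): buffer="ytnpy" (len 5), cursors c1@1 c2@5 c3@5, authorship .....
After op 2 (add_cursor(3)): buffer="ytnpy" (len 5), cursors c1@1 c4@3 c2@5 c3@5, authorship .....
After op 3 (insert('i')): buffer="yitnipyii" (len 9), cursors c1@2 c4@5 c2@9 c3@9, authorship .1..4..23
After op 4 (insert('e')): buffer="yietniepyiiee" (len 13), cursors c1@3 c4@7 c2@13 c3@13, authorship .11..44..2323
After op 5 (insert('y')): buffer="yieytnieypyiieeyy" (len 17), cursors c1@4 c4@9 c2@17 c3@17, authorship .111..444..232323
After op 6 (delete): buffer="yietniepyiiee" (len 13), cursors c1@3 c4@7 c2@13 c3@13, authorship .11..44..2323

Answer: yietniepyiiee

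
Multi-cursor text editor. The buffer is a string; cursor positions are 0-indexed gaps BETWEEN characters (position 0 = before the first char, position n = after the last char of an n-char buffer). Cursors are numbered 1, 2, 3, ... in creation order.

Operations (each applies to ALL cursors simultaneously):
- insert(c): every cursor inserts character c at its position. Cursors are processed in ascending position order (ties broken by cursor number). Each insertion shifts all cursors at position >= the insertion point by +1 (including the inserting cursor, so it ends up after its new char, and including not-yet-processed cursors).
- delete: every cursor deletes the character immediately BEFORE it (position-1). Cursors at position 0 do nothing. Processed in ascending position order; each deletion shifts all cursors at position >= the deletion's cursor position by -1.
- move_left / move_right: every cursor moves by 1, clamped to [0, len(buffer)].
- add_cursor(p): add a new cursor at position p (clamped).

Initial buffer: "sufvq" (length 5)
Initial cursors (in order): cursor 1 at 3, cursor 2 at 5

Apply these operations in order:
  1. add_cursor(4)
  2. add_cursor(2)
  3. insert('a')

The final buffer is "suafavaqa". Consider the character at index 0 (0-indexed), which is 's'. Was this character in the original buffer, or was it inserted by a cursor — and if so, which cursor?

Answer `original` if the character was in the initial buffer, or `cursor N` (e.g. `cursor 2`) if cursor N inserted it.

Answer: original

Derivation:
After op 1 (add_cursor(4)): buffer="sufvq" (len 5), cursors c1@3 c3@4 c2@5, authorship .....
After op 2 (add_cursor(2)): buffer="sufvq" (len 5), cursors c4@2 c1@3 c3@4 c2@5, authorship .....
After op 3 (insert('a')): buffer="suafavaqa" (len 9), cursors c4@3 c1@5 c3@7 c2@9, authorship ..4.1.3.2
Authorship (.=original, N=cursor N): . . 4 . 1 . 3 . 2
Index 0: author = original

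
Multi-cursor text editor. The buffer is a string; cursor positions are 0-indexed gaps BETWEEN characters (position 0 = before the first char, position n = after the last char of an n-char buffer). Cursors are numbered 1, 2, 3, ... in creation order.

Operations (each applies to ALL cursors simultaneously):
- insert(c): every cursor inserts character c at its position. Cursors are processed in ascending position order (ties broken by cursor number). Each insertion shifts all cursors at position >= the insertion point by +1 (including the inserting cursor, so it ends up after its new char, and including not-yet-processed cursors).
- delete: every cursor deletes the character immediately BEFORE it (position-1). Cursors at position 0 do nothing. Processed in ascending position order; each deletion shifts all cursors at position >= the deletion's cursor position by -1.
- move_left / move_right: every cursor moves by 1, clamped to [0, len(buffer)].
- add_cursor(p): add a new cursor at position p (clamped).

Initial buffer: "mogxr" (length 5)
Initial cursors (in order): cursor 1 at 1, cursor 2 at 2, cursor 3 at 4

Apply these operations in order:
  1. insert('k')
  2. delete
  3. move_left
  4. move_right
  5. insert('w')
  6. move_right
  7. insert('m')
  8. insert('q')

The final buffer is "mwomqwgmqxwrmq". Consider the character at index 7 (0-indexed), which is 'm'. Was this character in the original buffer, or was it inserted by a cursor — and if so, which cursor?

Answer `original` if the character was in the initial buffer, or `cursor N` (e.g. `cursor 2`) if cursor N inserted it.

After op 1 (insert('k')): buffer="mkokgxkr" (len 8), cursors c1@2 c2@4 c3@7, authorship .1.2..3.
After op 2 (delete): buffer="mogxr" (len 5), cursors c1@1 c2@2 c3@4, authorship .....
After op 3 (move_left): buffer="mogxr" (len 5), cursors c1@0 c2@1 c3@3, authorship .....
After op 4 (move_right): buffer="mogxr" (len 5), cursors c1@1 c2@2 c3@4, authorship .....
After op 5 (insert('w')): buffer="mwowgxwr" (len 8), cursors c1@2 c2@4 c3@7, authorship .1.2..3.
After op 6 (move_right): buffer="mwowgxwr" (len 8), cursors c1@3 c2@5 c3@8, authorship .1.2..3.
After op 7 (insert('m')): buffer="mwomwgmxwrm" (len 11), cursors c1@4 c2@7 c3@11, authorship .1.12.2.3.3
After op 8 (insert('q')): buffer="mwomqwgmqxwrmq" (len 14), cursors c1@5 c2@9 c3@14, authorship .1.112.22.3.33
Authorship (.=original, N=cursor N): . 1 . 1 1 2 . 2 2 . 3 . 3 3
Index 7: author = 2

Answer: cursor 2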